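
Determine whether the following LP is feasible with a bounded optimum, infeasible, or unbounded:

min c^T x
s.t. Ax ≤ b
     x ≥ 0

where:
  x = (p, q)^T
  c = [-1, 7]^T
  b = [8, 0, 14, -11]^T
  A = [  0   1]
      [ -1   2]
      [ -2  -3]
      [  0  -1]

Infeasible (no feasible solution exists)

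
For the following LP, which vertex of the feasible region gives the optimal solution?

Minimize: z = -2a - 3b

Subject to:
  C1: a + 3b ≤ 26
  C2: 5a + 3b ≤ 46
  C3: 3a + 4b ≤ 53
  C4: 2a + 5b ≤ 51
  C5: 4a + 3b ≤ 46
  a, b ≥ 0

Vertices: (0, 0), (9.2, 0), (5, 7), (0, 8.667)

Evaluate the objective at each vertex of the feasible region:
  z(0, 0) = 0
  z(9.2, 0) = -18.4
  z(5, 7) = -31  ←
  z(0, 8.667) = -26
The minimum is at a = 5, b = 7.

(5, 7)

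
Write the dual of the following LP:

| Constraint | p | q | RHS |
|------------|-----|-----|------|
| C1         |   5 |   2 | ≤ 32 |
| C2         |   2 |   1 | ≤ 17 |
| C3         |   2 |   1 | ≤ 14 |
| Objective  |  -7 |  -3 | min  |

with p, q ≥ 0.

Primal min cᵀx s.t. Ax ≤ b, x ≥ 0  →  Dual max −bᵀy s.t. Aᵀy ≥ −c, y ≥ 0.

Maximize: z = -32y1 - 17y2 - 14y3

Subject to:
  5y1 + 2y2 + 2y3 ≥ 7
  2y1 + y2 + y3 ≥ 3
  y1, y2, y3 ≥ 0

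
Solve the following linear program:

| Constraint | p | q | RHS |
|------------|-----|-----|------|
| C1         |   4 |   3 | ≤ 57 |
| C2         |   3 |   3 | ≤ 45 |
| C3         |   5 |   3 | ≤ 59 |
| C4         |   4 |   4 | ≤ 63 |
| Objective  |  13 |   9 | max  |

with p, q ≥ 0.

Evaluate the objective at each vertex of the feasible region:
  z(0, 0) = 0
  z(11.8, 0) = 153.4
  z(7, 8) = 163  ←
  z(0, 15) = 135
The maximum is at p = 7, q = 8.

p = 7, q = 8, z = 163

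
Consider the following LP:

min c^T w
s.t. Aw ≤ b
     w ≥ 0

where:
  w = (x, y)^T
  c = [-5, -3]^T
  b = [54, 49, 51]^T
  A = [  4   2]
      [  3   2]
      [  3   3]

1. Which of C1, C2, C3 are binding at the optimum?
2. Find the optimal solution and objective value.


1. C1, C3
2. x = 10, y = 7, z = -71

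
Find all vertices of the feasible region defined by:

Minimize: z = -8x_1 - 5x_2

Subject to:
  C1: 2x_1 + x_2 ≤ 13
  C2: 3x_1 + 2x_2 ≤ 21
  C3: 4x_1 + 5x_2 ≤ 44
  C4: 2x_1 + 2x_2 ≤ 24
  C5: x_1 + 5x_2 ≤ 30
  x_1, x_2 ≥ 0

(0, 0), (6.5, 0), (5, 3), (3.462, 5.308), (0, 6)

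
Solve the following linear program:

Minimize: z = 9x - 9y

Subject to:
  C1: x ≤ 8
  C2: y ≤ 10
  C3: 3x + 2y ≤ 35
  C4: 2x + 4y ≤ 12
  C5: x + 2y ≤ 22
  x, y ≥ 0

Evaluate the objective at each vertex of the feasible region:
  z(0, 0) = 0
  z(6, 0) = 54
  z(0, 3) = -27  ←
The minimum is at x = 0, y = 3.

x = 0, y = 3, z = -27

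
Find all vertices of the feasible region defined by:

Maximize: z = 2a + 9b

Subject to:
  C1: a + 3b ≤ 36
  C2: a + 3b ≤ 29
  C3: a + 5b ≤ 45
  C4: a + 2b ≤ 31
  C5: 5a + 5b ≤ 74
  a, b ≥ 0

(0, 0), (14.8, 0), (7.7, 7.1), (5, 8), (0, 9)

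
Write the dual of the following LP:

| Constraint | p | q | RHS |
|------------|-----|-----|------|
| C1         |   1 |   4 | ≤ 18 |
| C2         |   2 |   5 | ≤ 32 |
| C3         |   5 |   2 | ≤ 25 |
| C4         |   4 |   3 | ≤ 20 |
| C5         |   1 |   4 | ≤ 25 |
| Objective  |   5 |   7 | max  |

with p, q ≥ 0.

Primal max cᵀx s.t. Ax ≤ b, x ≥ 0  →  Dual min bᵀy s.t. Aᵀy ≥ c, y ≥ 0.

Minimize: z = 18y1 + 32y2 + 25y3 + 20y4 + 25y5

Subject to:
  y1 + 2y2 + 5y3 + 4y4 + y5 ≥ 5
  4y1 + 5y2 + 2y3 + 3y4 + 4y5 ≥ 7
  y1, y2, y3, y4, y5 ≥ 0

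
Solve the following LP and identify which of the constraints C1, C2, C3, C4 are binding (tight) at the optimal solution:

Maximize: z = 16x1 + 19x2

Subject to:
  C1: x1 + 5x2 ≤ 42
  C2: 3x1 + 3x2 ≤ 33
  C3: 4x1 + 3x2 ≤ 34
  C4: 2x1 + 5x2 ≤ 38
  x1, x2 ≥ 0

At x1 = 4, x2 = 6, compute slack b - a·x for each constraint:
  C1: 42 − 34 = 8  (slack)
  C2: 33 − 30 = 3  (slack)
  C3: 34 − 34 = 0  (binding)
  C4: 38 − 38 = 0  (binding)

Optimal: x1 = 4, x2 = 6
Binding: C3, C4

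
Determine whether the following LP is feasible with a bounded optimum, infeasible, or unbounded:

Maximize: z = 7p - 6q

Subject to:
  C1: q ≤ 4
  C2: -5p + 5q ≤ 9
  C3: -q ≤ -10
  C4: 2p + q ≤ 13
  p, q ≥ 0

Infeasible (no feasible solution exists)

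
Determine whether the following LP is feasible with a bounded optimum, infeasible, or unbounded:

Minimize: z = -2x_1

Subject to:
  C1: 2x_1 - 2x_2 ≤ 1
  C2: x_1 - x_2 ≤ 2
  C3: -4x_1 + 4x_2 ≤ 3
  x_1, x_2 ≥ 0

Unbounded (objective can decrease without bound)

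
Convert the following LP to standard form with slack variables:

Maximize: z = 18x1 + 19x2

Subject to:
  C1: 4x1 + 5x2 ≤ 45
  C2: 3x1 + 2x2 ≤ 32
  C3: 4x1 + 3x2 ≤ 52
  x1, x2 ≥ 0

max z = 18x1 + 19x2

s.t.
  4x1 + 5x2 + s1 = 45
  3x1 + 2x2 + s2 = 32
  4x1 + 3x2 + s3 = 52
  x1, x2, s1, s2, s3 ≥ 0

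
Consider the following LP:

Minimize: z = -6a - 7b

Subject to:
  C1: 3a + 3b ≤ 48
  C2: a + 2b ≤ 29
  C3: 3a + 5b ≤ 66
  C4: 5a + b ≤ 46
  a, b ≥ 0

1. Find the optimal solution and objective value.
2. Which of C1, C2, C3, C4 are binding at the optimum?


1. a = 7, b = 9, z = -105
2. C1, C3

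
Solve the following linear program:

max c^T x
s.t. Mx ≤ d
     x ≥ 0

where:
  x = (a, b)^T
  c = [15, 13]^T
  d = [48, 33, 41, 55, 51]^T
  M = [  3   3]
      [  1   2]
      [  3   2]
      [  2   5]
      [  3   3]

Evaluate the objective at each vertex of the feasible region:
  z(0, 0) = 0
  z(13.67, 0) = 205
  z(9, 7) = 226  ←
  z(8.333, 7.667) = 224.7
  z(0, 11) = 143
The maximum is at a = 9, b = 7.

a = 9, b = 7, z = 226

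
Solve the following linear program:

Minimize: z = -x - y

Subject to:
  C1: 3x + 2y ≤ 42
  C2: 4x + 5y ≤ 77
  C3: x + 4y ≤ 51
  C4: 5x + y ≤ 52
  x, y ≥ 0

Evaluate the objective at each vertex of the feasible region:
  z(0, 0) = 0
  z(10.4, 0) = -10.4
  z(8.857, 7.714) = -16.57
  z(8, 9) = -17  ←
  z(4.818, 11.55) = -16.36
  z(0, 12.75) = -12.75
The minimum is at x = 8, y = 9.

x = 8, y = 9, z = -17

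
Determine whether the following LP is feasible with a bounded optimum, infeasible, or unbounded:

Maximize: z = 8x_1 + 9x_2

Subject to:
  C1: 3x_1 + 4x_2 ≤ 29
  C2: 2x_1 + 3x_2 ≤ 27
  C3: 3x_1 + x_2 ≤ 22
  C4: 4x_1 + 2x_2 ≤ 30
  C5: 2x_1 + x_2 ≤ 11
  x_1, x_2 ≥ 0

Feasible with a bounded optimal solution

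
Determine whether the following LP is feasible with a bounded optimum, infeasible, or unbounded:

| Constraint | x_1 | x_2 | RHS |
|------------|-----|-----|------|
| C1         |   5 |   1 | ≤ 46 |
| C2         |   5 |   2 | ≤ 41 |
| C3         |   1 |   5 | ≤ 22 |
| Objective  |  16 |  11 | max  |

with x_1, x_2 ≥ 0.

Feasible with a bounded optimal solution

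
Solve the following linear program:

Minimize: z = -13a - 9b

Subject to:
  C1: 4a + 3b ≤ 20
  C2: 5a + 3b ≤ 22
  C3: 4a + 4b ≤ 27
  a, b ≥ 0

Evaluate the objective at each vertex of the feasible region:
  z(0, 0) = 0
  z(4.4, 0) = -57.2
  z(2, 4) = -62  ←
  z(0, 6.667) = -60
The minimum is at a = 2, b = 4.

a = 2, b = 4, z = -62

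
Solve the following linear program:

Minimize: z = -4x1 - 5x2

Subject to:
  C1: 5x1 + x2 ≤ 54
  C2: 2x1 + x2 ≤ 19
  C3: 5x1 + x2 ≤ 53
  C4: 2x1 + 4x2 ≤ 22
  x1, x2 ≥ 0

Evaluate the objective at each vertex of the feasible region:
  z(0, 0) = 0
  z(9.5, 0) = -38
  z(9, 1) = -41  ←
  z(0, 5.5) = -27.5
The minimum is at x1 = 9, x2 = 1.

x1 = 9, x2 = 1, z = -41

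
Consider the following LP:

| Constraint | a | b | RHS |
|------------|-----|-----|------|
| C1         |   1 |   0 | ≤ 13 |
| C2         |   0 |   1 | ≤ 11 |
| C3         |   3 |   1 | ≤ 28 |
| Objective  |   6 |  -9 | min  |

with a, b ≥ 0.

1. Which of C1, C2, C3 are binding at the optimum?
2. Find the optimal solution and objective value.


1. C2
2. a = 0, b = 11, z = -99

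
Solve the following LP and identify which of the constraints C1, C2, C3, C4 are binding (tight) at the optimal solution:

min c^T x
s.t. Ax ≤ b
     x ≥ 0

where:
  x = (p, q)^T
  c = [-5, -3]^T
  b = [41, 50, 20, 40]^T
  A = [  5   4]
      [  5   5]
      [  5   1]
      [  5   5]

At p = 3, q = 5, compute slack b - a·x for each constraint:
  C1: 41 − 35 = 6  (slack)
  C2: 50 − 40 = 10  (slack)
  C3: 20 − 20 = 0  (binding)
  C4: 40 − 40 = 0  (binding)

Optimal: p = 3, q = 5
Binding: C3, C4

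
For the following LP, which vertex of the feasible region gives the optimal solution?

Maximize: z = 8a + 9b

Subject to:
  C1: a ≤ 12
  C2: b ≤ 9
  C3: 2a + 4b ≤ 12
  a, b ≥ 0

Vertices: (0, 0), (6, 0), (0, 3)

Evaluate the objective at each vertex of the feasible region:
  z(0, 0) = 0
  z(6, 0) = 48  ←
  z(0, 3) = 27
The maximum is at a = 6, b = 0.

(6, 0)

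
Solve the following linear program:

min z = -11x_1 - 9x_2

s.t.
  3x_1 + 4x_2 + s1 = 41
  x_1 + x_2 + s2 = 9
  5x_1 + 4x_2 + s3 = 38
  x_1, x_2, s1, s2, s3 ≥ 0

Evaluate the objective at each vertex of the feasible region:
  z(0, 0) = 0
  z(7.6, 0) = -83.6
  z(2, 7) = -85  ←
  z(0, 9) = -81
The minimum is at x_1 = 2, x_2 = 7.

x_1 = 2, x_2 = 7, z = -85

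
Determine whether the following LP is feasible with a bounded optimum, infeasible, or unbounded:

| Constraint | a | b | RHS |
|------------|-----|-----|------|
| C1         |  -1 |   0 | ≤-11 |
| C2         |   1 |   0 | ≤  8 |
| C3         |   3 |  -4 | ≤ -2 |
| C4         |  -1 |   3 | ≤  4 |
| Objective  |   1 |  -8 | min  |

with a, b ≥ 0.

Infeasible (no feasible solution exists)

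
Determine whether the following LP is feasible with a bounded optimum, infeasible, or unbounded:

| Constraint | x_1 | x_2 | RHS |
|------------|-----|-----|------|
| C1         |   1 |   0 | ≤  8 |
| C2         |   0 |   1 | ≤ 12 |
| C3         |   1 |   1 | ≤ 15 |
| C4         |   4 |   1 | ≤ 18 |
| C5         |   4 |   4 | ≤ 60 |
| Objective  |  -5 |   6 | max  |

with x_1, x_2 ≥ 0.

Feasible with a bounded optimal solution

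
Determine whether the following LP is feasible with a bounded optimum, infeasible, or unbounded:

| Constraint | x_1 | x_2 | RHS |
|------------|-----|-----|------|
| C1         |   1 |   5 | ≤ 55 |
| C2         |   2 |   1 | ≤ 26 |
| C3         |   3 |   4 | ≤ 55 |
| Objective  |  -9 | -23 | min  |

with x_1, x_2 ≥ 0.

Feasible with a bounded optimal solution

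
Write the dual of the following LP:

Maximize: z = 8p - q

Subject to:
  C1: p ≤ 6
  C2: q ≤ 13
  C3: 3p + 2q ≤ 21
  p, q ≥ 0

Primal max cᵀx s.t. Ax ≤ b, x ≥ 0  →  Dual min bᵀy s.t. Aᵀy ≥ c, y ≥ 0.

Minimize: z = 6y1 + 13y2 + 21y3

Subject to:
  y1 + 3y3 ≥ 8
  y2 + 2y3 ≥ -1
  y1, y2, y3 ≥ 0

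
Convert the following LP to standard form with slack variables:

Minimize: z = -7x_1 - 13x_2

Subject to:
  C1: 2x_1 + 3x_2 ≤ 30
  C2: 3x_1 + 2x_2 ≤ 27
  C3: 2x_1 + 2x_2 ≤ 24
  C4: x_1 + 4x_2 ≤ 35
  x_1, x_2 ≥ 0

min z = -7x_1 - 13x_2

s.t.
  2x_1 + 3x_2 + s1 = 30
  3x_1 + 2x_2 + s2 = 27
  2x_1 + 2x_2 + s3 = 24
  x_1 + 4x_2 + s4 = 35
  x_1, x_2, s1, s2, s3, s4 ≥ 0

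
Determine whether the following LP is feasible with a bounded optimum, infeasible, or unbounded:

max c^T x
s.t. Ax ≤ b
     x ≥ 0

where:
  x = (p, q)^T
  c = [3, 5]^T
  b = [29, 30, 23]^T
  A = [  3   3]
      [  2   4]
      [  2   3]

Feasible with a bounded optimal solution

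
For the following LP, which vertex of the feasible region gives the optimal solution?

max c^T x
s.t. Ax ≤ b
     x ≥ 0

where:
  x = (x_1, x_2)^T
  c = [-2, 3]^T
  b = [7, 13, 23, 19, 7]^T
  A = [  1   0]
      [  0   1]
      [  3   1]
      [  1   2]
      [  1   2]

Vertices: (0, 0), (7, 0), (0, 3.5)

Evaluate the objective at each vertex of the feasible region:
  z(0, 0) = 0
  z(7, 0) = -14
  z(0, 3.5) = 10.5  ←
The maximum is at x_1 = 0, x_2 = 3.5.

(0, 3.5)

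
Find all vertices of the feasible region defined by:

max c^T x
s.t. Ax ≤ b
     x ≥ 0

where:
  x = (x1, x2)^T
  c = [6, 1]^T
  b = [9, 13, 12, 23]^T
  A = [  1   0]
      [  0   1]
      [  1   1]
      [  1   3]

(0, 0), (9, 0), (9, 3), (6.5, 5.5), (0, 7.667)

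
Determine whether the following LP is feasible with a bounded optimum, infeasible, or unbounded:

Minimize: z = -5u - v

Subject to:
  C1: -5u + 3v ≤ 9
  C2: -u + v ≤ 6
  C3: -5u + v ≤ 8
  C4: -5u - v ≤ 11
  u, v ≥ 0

Unbounded (objective can decrease without bound)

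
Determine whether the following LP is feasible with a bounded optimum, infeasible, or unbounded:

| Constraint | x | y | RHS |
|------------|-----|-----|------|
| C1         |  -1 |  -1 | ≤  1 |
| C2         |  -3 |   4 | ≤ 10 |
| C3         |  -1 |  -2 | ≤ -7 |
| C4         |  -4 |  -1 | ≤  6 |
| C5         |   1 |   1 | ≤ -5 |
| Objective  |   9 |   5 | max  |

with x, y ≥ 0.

Infeasible (no feasible solution exists)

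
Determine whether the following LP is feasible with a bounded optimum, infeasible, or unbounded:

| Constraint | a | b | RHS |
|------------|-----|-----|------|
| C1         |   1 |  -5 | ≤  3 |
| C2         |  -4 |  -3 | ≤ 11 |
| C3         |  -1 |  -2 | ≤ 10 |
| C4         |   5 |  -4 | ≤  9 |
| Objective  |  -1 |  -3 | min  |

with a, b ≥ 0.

Unbounded (objective can decrease without bound)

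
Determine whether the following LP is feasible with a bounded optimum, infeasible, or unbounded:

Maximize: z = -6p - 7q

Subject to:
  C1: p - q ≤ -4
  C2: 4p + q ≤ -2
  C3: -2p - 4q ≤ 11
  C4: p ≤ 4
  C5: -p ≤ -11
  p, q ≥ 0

Infeasible (no feasible solution exists)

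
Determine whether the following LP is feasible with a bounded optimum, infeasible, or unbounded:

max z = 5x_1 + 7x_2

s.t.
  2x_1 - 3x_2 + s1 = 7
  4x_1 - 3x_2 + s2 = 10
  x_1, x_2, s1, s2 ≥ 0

Unbounded (objective can increase without bound)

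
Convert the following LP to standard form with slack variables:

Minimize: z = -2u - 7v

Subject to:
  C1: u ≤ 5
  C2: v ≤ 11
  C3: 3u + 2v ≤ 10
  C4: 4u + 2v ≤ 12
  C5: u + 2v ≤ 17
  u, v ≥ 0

min z = -2u - 7v

s.t.
  u + s1 = 5
  v + s2 = 11
  3u + 2v + s3 = 10
  4u + 2v + s4 = 12
  u + 2v + s5 = 17
  u, v, s1, s2, s3, s4, s5 ≥ 0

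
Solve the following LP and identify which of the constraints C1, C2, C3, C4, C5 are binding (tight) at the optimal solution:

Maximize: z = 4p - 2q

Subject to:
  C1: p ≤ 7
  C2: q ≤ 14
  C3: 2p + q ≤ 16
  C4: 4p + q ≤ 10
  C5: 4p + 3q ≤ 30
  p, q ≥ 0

At p = 2.5, q = 0, compute slack b - a·x for each constraint:
  C1: 7 − 2.5 = 4.5  (slack)
  C2: 14 − 0 = 14  (slack)
  C3: 16 − 5 = 11  (slack)
  C4: 10 − 10 = 0  (binding)
  C5: 30 − 10 = 20  (slack)

Optimal: p = 2.5, q = 0
Binding: C4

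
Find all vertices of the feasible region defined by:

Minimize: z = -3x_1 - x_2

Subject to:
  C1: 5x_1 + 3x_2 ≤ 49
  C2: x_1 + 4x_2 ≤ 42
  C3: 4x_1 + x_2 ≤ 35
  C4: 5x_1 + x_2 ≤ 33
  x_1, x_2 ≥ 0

(0, 0), (6.6, 0), (5, 8), (4.118, 9.471), (0, 10.5)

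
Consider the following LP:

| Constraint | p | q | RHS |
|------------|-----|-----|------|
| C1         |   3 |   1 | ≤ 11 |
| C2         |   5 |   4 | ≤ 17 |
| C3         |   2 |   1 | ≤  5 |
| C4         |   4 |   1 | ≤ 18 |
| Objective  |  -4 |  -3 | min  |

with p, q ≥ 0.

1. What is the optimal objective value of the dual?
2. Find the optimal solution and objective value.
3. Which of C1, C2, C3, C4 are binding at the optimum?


1. -13
2. p = 1, q = 3, z = -13
3. C2, C3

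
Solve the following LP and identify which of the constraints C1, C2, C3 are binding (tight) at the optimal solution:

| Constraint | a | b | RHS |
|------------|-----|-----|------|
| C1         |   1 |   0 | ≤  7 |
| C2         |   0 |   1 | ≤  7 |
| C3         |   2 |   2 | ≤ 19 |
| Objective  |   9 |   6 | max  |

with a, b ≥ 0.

At a = 7, b = 2.5, compute slack b - a·x for each constraint:
  C1: 7 − 7 = 0  (binding)
  C2: 7 − 2.5 = 4.5  (slack)
  C3: 19 − 19 = 0  (binding)

Optimal: a = 7, b = 2.5
Binding: C1, C3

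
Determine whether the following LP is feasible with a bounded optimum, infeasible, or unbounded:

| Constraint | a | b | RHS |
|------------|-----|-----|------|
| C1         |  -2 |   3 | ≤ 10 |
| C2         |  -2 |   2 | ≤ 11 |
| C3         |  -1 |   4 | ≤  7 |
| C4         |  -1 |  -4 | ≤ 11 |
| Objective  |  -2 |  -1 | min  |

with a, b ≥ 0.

Unbounded (objective can decrease without bound)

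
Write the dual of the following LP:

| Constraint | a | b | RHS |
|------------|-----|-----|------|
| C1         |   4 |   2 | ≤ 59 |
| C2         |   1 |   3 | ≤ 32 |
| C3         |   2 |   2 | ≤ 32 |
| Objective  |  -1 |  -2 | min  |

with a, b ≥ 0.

Primal min cᵀx s.t. Ax ≤ b, x ≥ 0  →  Dual max −bᵀy s.t. Aᵀy ≥ −c, y ≥ 0.

Maximize: z = -59y1 - 32y2 - 32y3

Subject to:
  4y1 + y2 + 2y3 ≥ 1
  2y1 + 3y2 + 2y3 ≥ 2
  y1, y2, y3 ≥ 0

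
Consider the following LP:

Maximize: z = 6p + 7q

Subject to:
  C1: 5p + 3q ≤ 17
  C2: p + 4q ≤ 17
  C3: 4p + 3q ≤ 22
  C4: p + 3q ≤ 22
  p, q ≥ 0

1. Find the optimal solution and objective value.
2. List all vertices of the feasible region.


1. p = 1, q = 4, z = 34
2. (0, 0), (3.4, 0), (1, 4), (0, 4.25)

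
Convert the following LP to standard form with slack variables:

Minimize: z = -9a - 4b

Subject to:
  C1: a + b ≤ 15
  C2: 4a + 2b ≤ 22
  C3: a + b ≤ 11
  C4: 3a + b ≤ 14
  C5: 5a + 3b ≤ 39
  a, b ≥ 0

min z = -9a - 4b

s.t.
  a + b + s1 = 15
  4a + 2b + s2 = 22
  a + b + s3 = 11
  3a + b + s4 = 14
  5a + 3b + s5 = 39
  a, b, s1, s2, s3, s4, s5 ≥ 0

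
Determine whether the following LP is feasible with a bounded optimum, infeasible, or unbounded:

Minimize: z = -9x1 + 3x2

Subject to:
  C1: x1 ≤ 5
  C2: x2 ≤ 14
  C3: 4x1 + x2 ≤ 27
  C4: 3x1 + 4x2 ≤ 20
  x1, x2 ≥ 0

Feasible with a bounded optimal solution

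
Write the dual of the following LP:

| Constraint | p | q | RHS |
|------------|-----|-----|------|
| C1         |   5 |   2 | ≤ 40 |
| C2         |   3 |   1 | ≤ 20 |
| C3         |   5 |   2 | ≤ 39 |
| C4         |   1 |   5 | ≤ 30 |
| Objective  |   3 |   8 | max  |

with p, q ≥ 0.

Primal max cᵀx s.t. Ax ≤ b, x ≥ 0  →  Dual min bᵀy s.t. Aᵀy ≥ c, y ≥ 0.

Minimize: z = 40y1 + 20y2 + 39y3 + 30y4

Subject to:
  5y1 + 3y2 + 5y3 + y4 ≥ 3
  2y1 + y2 + 2y3 + 5y4 ≥ 8
  y1, y2, y3, y4 ≥ 0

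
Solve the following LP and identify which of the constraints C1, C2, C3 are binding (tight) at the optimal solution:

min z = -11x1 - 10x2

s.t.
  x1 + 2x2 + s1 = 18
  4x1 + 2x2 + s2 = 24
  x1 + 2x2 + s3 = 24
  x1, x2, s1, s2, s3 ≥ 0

At x1 = 2, x2 = 8, compute slack b - a·x for each constraint:
  C1: 18 − 18 = 0  (binding)
  C2: 24 − 24 = 0  (binding)
  C3: 24 − 18 = 6  (slack)

Optimal: x1 = 2, x2 = 8
Binding: C1, C2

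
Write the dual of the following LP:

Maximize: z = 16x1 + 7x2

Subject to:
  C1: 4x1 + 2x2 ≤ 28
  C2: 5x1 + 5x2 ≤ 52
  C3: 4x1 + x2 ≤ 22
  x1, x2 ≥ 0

Primal max cᵀx s.t. Ax ≤ b, x ≥ 0  →  Dual min bᵀy s.t. Aᵀy ≥ c, y ≥ 0.

Minimize: z = 28y1 + 52y2 + 22y3

Subject to:
  4y1 + 5y2 + 4y3 ≥ 16
  2y1 + 5y2 + y3 ≥ 7
  y1, y2, y3 ≥ 0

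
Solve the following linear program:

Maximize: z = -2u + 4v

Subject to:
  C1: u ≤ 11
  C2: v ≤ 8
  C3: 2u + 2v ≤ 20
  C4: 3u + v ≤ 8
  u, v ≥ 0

Evaluate the objective at each vertex of the feasible region:
  z(0, 0) = 0
  z(2.667, 0) = -5.333
  z(0, 8) = 32  ←
The maximum is at u = 0, v = 8.

u = 0, v = 8, z = 32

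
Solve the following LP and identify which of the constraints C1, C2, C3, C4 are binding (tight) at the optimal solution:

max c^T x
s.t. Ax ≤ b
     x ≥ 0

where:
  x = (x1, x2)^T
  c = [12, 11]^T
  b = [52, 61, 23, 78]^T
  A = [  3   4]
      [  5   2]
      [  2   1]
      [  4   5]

At x1 = 8, x2 = 7, compute slack b - a·x for each constraint:
  C1: 52 − 52 = 0  (binding)
  C2: 61 − 54 = 7  (slack)
  C3: 23 − 23 = 0  (binding)
  C4: 78 − 67 = 11  (slack)

Optimal: x1 = 8, x2 = 7
Binding: C1, C3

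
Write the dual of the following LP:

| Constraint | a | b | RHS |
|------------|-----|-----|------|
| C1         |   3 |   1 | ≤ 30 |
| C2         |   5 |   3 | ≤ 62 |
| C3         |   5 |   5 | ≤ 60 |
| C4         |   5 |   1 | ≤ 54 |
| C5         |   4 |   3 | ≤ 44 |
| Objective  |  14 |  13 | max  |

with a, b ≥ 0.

Primal max cᵀx s.t. Ax ≤ b, x ≥ 0  →  Dual min bᵀy s.t. Aᵀy ≥ c, y ≥ 0.

Minimize: z = 30y1 + 62y2 + 60y3 + 54y4 + 44y5

Subject to:
  3y1 + 5y2 + 5y3 + 5y4 + 4y5 ≥ 14
  y1 + 3y2 + 5y3 + y4 + 3y5 ≥ 13
  y1, y2, y3, y4, y5 ≥ 0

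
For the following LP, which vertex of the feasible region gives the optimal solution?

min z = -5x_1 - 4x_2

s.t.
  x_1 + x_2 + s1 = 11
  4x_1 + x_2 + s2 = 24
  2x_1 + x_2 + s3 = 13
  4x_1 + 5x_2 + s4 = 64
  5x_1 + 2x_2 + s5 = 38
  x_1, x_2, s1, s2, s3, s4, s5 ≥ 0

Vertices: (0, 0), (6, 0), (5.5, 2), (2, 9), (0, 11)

Evaluate the objective at each vertex of the feasible region:
  z(0, 0) = 0
  z(6, 0) = -30
  z(5.5, 2) = -35.5
  z(2, 9) = -46  ←
  z(0, 11) = -44
The minimum is at x_1 = 2, x_2 = 9.

(2, 9)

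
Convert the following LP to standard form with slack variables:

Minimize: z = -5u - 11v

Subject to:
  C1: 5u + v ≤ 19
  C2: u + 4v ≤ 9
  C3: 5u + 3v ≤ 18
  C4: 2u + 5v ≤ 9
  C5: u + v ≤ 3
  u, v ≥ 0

min z = -5u - 11v

s.t.
  5u + v + s1 = 19
  u + 4v + s2 = 9
  5u + 3v + s3 = 18
  2u + 5v + s4 = 9
  u + v + s5 = 3
  u, v, s1, s2, s3, s4, s5 ≥ 0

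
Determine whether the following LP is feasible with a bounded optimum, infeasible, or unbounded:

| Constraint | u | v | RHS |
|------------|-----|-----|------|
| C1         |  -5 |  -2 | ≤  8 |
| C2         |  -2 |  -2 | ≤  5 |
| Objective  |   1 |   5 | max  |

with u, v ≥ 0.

Unbounded (objective can increase without bound)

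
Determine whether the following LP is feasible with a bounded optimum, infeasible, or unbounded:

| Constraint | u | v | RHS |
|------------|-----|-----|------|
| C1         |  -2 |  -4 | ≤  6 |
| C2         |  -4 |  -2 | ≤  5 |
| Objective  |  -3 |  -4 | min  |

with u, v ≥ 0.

Unbounded (objective can decrease without bound)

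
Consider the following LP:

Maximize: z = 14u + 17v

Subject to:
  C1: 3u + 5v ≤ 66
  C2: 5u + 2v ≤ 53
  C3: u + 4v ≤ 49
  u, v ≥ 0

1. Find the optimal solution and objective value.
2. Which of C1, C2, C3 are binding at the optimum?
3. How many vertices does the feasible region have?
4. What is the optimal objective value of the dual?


1. u = 7, v = 9, z = 251
2. C1, C2
3. 5
4. 251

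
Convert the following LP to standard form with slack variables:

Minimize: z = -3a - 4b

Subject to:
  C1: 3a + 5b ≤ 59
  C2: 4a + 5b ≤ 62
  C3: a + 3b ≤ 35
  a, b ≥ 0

min z = -3a - 4b

s.t.
  3a + 5b + s1 = 59
  4a + 5b + s2 = 62
  a + 3b + s3 = 35
  a, b, s1, s2, s3 ≥ 0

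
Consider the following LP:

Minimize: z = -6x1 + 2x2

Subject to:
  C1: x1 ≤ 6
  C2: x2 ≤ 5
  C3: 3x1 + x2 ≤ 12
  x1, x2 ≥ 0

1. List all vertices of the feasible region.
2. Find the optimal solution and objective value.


1. (0, 0), (4, 0), (2.333, 5), (0, 5)
2. x1 = 4, x2 = 0, z = -24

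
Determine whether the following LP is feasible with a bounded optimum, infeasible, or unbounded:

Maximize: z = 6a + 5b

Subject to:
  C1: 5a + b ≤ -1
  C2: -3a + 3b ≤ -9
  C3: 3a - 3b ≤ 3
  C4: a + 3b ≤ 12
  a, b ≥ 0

Infeasible (no feasible solution exists)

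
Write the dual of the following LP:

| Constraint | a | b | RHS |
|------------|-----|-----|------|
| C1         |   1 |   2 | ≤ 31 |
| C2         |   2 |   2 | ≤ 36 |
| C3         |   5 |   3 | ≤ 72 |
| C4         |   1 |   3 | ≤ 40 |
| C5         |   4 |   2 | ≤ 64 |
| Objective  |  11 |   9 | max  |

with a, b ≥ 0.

Primal max cᵀx s.t. Ax ≤ b, x ≥ 0  →  Dual min bᵀy s.t. Aᵀy ≥ c, y ≥ 0.

Minimize: z = 31y1 + 36y2 + 72y3 + 40y4 + 64y5

Subject to:
  y1 + 2y2 + 5y3 + y4 + 4y5 ≥ 11
  2y1 + 2y2 + 3y3 + 3y4 + 2y5 ≥ 9
  y1, y2, y3, y4, y5 ≥ 0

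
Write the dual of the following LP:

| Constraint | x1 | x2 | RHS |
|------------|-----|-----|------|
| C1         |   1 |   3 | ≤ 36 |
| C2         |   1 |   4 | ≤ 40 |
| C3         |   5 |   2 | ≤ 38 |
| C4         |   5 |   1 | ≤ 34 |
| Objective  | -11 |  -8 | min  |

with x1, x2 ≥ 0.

Primal min cᵀx s.t. Ax ≤ b, x ≥ 0  →  Dual max −bᵀy s.t. Aᵀy ≥ −c, y ≥ 0.

Maximize: z = -36y1 - 40y2 - 38y3 - 34y4

Subject to:
  y1 + y2 + 5y3 + 5y4 ≥ 11
  3y1 + 4y2 + 2y3 + y4 ≥ 8
  y1, y2, y3, y4 ≥ 0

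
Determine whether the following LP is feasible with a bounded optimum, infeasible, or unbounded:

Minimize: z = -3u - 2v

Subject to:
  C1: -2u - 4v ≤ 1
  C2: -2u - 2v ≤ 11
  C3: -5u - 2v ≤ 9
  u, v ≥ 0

Unbounded (objective can decrease without bound)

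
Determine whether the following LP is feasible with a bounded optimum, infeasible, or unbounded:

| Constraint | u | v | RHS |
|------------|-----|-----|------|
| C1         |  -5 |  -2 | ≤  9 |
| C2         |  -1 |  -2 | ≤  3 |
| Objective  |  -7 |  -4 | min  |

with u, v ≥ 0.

Unbounded (objective can decrease without bound)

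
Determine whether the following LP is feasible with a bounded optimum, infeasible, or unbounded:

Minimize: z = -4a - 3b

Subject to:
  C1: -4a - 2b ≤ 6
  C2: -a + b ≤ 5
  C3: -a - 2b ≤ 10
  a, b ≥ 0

Unbounded (objective can decrease without bound)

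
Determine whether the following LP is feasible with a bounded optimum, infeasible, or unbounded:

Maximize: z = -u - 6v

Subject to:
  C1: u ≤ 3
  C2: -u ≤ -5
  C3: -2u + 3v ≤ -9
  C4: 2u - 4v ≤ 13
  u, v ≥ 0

Infeasible (no feasible solution exists)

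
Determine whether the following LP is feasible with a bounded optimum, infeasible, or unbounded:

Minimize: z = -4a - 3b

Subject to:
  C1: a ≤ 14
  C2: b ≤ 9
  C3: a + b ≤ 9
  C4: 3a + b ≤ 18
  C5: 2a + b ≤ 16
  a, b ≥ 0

Feasible with a bounded optimal solution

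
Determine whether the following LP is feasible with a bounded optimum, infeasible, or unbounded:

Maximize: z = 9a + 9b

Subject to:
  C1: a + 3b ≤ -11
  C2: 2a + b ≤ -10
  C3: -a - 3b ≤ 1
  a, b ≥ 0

Infeasible (no feasible solution exists)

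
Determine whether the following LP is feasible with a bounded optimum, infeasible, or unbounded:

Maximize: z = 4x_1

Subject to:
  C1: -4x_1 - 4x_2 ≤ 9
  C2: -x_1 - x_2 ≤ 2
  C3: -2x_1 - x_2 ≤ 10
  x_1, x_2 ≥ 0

Unbounded (objective can increase without bound)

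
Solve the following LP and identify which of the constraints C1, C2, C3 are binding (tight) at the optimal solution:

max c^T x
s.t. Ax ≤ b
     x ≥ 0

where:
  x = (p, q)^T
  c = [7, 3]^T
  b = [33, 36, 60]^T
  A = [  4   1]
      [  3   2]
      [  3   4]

At p = 6, q = 9, compute slack b - a·x for each constraint:
  C1: 33 − 33 = 0  (binding)
  C2: 36 − 36 = 0  (binding)
  C3: 60 − 54 = 6  (slack)

Optimal: p = 6, q = 9
Binding: C1, C2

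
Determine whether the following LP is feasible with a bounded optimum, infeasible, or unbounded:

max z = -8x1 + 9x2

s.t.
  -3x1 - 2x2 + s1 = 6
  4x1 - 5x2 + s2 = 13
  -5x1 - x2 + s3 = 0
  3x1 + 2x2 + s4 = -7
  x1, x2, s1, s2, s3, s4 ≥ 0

Infeasible (no feasible solution exists)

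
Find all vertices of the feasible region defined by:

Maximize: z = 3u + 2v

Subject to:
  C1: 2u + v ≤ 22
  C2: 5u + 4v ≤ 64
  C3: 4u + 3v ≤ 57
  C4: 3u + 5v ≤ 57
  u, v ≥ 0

(0, 0), (11, 0), (8, 6), (7.077, 7.154), (0, 11.4)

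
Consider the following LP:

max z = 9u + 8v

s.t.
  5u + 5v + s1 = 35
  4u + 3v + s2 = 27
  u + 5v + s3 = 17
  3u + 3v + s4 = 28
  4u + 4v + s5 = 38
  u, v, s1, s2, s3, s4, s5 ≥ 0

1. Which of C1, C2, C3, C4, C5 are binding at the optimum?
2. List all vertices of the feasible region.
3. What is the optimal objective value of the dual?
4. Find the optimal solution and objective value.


1. C1, C2
2. (0, 0), (6.75, 0), (6, 1), (4.5, 2.5), (0, 3.4)
3. 62
4. u = 6, v = 1, z = 62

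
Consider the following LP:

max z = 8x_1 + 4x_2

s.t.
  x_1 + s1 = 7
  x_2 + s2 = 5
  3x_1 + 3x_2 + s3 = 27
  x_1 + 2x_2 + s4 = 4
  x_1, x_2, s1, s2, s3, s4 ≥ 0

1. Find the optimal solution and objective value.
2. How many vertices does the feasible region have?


1. x_1 = 4, x_2 = 0, z = 32
2. 3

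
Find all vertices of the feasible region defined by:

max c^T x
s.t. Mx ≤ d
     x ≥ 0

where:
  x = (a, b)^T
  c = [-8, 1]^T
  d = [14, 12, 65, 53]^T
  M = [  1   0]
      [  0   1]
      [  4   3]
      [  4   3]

(0, 0), (13.25, 0), (4.25, 12), (0, 12)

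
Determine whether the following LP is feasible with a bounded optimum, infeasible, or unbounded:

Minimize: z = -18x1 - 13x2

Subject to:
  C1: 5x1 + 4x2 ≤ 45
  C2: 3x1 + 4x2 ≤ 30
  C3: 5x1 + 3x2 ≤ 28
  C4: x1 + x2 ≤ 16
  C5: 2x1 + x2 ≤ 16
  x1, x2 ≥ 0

Feasible with a bounded optimal solution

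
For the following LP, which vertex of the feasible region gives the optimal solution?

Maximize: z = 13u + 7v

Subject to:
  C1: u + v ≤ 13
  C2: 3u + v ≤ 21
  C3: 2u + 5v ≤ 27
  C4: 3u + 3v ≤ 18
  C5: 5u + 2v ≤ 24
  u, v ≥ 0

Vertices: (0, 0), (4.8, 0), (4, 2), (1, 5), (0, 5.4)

Evaluate the objective at each vertex of the feasible region:
  z(0, 0) = 0
  z(4.8, 0) = 62.4
  z(4, 2) = 66  ←
  z(1, 5) = 48
  z(0, 5.4) = 37.8
The maximum is at u = 4, v = 2.

(4, 2)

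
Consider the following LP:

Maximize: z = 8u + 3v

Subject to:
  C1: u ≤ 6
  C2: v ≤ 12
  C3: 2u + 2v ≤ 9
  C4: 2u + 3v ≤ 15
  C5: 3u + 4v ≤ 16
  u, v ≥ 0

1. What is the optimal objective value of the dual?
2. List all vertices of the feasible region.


1. 36
2. (0, 0), (4.5, 0), (2, 2.5), (0, 4)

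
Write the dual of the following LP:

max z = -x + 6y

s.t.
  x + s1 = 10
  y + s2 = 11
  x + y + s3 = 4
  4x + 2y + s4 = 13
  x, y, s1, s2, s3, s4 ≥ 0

Primal max cᵀx s.t. Ax ≤ b, x ≥ 0  →  Dual min bᵀy s.t. Aᵀy ≥ c, y ≥ 0.

Minimize: z = 10y1 + 11y2 + 4y3 + 13y4

Subject to:
  y1 + y3 + 4y4 ≥ -1
  y2 + y3 + 2y4 ≥ 6
  y1, y2, y3, y4 ≥ 0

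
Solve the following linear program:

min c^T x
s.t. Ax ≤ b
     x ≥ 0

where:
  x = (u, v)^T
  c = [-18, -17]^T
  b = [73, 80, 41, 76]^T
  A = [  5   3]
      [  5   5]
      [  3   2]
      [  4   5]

Evaluate the objective at each vertex of the feasible region:
  z(0, 0) = 0
  z(13.67, 0) = -246
  z(9, 7) = -281  ←
  z(4, 12) = -276
  z(0, 15.2) = -258.4
The minimum is at u = 9, v = 7.

u = 9, v = 7, z = -281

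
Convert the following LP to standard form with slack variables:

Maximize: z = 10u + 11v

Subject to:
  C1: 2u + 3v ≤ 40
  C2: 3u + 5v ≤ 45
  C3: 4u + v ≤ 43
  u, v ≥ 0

max z = 10u + 11v

s.t.
  2u + 3v + s1 = 40
  3u + 5v + s2 = 45
  4u + v + s3 = 43
  u, v, s1, s2, s3 ≥ 0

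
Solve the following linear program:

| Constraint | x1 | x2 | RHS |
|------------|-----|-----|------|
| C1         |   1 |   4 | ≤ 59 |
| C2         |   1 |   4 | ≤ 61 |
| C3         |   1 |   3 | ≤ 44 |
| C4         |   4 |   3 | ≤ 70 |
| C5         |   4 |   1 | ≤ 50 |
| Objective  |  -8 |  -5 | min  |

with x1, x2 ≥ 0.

Evaluate the objective at each vertex of the feasible region:
  z(0, 0) = 0
  z(12.5, 0) = -100
  z(10, 10) = -130  ←
  z(8.667, 11.78) = -128.2
  z(0, 14.67) = -73.33
The minimum is at x1 = 10, x2 = 10.

x1 = 10, x2 = 10, z = -130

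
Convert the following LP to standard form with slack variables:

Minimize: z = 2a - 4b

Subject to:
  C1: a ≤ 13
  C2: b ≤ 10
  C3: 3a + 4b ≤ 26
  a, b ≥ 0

min z = 2a - 4b

s.t.
  a + s1 = 13
  b + s2 = 10
  3a + 4b + s3 = 26
  a, b, s1, s2, s3 ≥ 0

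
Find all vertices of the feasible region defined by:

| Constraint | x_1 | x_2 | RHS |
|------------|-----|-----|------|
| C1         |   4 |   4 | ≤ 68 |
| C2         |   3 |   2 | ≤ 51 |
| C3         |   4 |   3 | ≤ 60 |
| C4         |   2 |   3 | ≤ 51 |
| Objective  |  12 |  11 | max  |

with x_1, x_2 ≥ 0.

(0, 0), (15, 0), (9, 8), (0, 17)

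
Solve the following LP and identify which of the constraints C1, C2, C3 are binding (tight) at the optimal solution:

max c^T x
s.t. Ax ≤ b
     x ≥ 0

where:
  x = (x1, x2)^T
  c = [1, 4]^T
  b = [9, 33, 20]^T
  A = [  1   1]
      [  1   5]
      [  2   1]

At x1 = 3, x2 = 6, compute slack b - a·x for each constraint:
  C1: 9 − 9 = 0  (binding)
  C2: 33 − 33 = 0  (binding)
  C3: 20 − 12 = 8  (slack)

Optimal: x1 = 3, x2 = 6
Binding: C1, C2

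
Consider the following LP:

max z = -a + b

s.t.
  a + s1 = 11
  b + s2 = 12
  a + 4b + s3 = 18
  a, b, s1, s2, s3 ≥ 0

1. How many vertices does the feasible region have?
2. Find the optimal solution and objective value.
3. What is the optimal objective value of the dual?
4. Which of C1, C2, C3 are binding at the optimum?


1. 4
2. a = 0, b = 4.5, z = 4.5
3. 4.5
4. C3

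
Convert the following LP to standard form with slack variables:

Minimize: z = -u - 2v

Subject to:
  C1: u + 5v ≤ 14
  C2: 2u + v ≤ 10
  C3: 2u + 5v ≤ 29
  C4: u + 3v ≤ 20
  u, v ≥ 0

min z = -u - 2v

s.t.
  u + 5v + s1 = 14
  2u + v + s2 = 10
  2u + 5v + s3 = 29
  u + 3v + s4 = 20
  u, v, s1, s2, s3, s4 ≥ 0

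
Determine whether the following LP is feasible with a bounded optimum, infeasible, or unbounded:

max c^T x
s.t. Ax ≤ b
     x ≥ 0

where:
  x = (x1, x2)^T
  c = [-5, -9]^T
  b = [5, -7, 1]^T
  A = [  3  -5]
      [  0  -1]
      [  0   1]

Infeasible (no feasible solution exists)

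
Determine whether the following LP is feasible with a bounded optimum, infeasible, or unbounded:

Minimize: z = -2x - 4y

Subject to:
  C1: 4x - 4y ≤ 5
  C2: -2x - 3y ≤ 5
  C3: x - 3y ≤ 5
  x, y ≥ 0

Unbounded (objective can decrease without bound)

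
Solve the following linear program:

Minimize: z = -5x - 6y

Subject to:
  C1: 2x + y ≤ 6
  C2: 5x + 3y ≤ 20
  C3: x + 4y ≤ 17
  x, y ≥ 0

Evaluate the objective at each vertex of the feasible region:
  z(0, 0) = 0
  z(3, 0) = -15
  z(1, 4) = -29  ←
  z(0, 4.25) = -25.5
The minimum is at x = 1, y = 4.

x = 1, y = 4, z = -29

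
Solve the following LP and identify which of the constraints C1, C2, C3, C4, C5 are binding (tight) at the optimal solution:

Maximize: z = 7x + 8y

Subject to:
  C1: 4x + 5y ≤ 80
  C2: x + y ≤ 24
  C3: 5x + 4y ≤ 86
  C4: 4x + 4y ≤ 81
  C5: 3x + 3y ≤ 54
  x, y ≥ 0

At x = 10, y = 8, compute slack b - a·x for each constraint:
  C1: 80 − 80 = 0  (binding)
  C2: 24 − 18 = 6  (slack)
  C3: 86 − 82 = 4  (slack)
  C4: 81 − 72 = 9  (slack)
  C5: 54 − 54 = 0  (binding)

Optimal: x = 10, y = 8
Binding: C1, C5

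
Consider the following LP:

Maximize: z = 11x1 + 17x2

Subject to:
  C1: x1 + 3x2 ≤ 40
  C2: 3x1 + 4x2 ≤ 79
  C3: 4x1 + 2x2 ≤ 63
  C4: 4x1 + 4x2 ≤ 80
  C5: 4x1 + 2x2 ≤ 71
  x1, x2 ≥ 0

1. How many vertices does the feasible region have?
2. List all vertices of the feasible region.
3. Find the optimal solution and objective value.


1. 5
2. (0, 0), (15.75, 0), (11.5, 8.5), (10, 10), (0, 13.33)
3. x1 = 10, x2 = 10, z = 280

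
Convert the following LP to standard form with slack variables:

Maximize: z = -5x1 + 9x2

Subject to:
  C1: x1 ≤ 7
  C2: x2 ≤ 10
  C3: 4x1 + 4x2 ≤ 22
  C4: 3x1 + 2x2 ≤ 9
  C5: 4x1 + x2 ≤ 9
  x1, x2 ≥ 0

max z = -5x1 + 9x2

s.t.
  x1 + s1 = 7
  x2 + s2 = 10
  4x1 + 4x2 + s3 = 22
  3x1 + 2x2 + s4 = 9
  4x1 + x2 + s5 = 9
  x1, x2, s1, s2, s3, s4, s5 ≥ 0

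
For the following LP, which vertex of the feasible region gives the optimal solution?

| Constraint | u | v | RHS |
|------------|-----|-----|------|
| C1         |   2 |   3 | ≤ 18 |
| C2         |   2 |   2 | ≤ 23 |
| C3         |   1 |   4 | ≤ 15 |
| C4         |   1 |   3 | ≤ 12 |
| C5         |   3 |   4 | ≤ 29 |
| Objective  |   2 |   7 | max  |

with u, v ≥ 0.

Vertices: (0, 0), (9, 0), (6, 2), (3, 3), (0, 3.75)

Evaluate the objective at each vertex of the feasible region:
  z(0, 0) = 0
  z(9, 0) = 18
  z(6, 2) = 26
  z(3, 3) = 27  ←
  z(0, 3.75) = 26.25
The maximum is at u = 3, v = 3.

(3, 3)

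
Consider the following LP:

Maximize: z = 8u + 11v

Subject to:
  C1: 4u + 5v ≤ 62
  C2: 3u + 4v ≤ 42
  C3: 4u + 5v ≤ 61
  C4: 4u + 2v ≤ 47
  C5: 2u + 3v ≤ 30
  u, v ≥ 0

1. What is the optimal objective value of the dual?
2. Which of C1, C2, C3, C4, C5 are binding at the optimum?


1. 114
2. C2, C5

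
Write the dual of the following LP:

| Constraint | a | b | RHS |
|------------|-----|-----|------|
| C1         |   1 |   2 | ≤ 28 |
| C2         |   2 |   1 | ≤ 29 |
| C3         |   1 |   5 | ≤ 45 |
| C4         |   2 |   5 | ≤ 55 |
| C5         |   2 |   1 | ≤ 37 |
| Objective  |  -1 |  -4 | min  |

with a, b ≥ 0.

Primal min cᵀx s.t. Ax ≤ b, x ≥ 0  →  Dual max −bᵀy s.t. Aᵀy ≥ −c, y ≥ 0.

Maximize: z = -28y1 - 29y2 - 45y3 - 55y4 - 37y5

Subject to:
  y1 + 2y2 + y3 + 2y4 + 2y5 ≥ 1
  2y1 + y2 + 5y3 + 5y4 + y5 ≥ 4
  y1, y2, y3, y4, y5 ≥ 0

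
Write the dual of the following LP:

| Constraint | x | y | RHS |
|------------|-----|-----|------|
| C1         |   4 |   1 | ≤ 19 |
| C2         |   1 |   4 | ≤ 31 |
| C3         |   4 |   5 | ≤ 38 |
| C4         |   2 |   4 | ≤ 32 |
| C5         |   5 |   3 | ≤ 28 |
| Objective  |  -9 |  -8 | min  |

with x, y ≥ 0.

Primal min cᵀx s.t. Ax ≤ b, x ≥ 0  →  Dual max −bᵀy s.t. Aᵀy ≥ −c, y ≥ 0.

Maximize: z = -19y1 - 31y2 - 38y3 - 32y4 - 28y5

Subject to:
  4y1 + y2 + 4y3 + 2y4 + 5y5 ≥ 9
  y1 + 4y2 + 5y3 + 4y4 + 3y5 ≥ 8
  y1, y2, y3, y4, y5 ≥ 0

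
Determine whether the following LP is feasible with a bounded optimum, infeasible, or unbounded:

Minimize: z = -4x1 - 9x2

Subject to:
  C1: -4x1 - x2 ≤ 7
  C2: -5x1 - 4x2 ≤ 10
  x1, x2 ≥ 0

Unbounded (objective can decrease without bound)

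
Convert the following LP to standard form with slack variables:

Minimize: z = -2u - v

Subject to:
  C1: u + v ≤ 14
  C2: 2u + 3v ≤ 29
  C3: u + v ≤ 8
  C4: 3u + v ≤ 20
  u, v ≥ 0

min z = -2u - v

s.t.
  u + v + s1 = 14
  2u + 3v + s2 = 29
  u + v + s3 = 8
  3u + v + s4 = 20
  u, v, s1, s2, s3, s4 ≥ 0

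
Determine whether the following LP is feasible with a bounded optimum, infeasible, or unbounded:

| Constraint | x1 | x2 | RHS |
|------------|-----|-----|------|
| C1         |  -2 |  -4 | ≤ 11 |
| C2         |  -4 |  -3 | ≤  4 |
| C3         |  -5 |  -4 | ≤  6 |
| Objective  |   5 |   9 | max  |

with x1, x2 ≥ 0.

Unbounded (objective can increase without bound)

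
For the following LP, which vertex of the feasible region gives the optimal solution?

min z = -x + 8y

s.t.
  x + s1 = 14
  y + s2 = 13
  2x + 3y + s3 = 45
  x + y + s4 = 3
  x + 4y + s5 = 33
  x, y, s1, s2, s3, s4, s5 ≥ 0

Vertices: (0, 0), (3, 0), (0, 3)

Evaluate the objective at each vertex of the feasible region:
  z(0, 0) = 0
  z(3, 0) = -3  ←
  z(0, 3) = 24
The minimum is at x = 3, y = 0.

(3, 0)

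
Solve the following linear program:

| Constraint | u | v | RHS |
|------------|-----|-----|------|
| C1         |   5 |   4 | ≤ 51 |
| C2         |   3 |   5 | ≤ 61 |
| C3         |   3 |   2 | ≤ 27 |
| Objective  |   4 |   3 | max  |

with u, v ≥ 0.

Evaluate the objective at each vertex of the feasible region:
  z(0, 0) = 0
  z(9, 0) = 36
  z(3, 9) = 39  ←
  z(0.8462, 11.69) = 38.46
  z(0, 12.2) = 36.6
The maximum is at u = 3, v = 9.

u = 3, v = 9, z = 39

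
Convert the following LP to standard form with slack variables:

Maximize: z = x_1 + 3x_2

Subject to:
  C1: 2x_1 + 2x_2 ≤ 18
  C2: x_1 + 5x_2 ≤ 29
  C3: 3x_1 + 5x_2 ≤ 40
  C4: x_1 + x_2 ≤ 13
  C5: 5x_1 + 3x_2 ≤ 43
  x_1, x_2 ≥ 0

max z = x_1 + 3x_2

s.t.
  2x_1 + 2x_2 + s1 = 18
  x_1 + 5x_2 + s2 = 29
  3x_1 + 5x_2 + s3 = 40
  x_1 + x_2 + s4 = 13
  5x_1 + 3x_2 + s5 = 43
  x_1, x_2, s1, s2, s3, s4, s5 ≥ 0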